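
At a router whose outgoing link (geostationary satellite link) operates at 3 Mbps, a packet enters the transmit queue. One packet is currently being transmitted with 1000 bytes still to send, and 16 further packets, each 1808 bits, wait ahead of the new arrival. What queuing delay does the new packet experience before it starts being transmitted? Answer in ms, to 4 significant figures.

Each queued packet: L/R = 1808/3000000 = 0.602667 ms.
16 queued → 9.64267 ms.
Plus remaining 8000 bits of current packet: 2.66667 ms.
Queuing delay = 12.31 ms.

12.31 ms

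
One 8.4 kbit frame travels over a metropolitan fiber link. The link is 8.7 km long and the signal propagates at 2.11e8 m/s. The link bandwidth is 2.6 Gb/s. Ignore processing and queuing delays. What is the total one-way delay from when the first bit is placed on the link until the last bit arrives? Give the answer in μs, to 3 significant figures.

L = 8400 bits.
Transmission delay = L/R = 8400 / 2600000000 = 3.23077 μs.
Propagation delay = d/s = 8700 m / 211000000 m/s = 41.2322 μs.
Total = 44.5 μs.

44.5 μs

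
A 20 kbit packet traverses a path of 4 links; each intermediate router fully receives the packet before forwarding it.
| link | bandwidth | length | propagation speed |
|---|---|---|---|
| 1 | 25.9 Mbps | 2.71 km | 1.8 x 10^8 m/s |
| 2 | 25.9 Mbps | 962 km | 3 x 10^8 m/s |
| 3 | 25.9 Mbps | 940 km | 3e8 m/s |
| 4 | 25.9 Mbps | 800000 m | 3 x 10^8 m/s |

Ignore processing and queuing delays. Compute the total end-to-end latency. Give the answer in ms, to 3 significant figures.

12.1 ms

L = 20000 bits.
Transmission delay per hop = L/R = 20000/25900000 = 0.772201 ms; 4 hops → 3.0888 ms.
Propagation delays (d/s per hop): 0.0150556, 3.20667, 3.13333, 2.66667 ms; sum = 9.02172 ms.
End-to-end = 12.1 ms.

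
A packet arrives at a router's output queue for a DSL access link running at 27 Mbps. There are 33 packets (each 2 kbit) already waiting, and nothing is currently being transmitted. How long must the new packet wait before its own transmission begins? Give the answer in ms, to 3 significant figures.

2.44 ms

Each queued packet: L/R = 2000/27000000 = 0.0740741 ms.
33 queued → 2.44444 ms.
Queuing delay = 2.44 ms.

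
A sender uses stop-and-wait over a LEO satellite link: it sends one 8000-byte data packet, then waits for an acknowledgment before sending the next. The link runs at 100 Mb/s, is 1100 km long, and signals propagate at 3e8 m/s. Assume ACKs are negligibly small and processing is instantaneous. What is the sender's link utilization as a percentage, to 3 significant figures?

t_tx = L/R = 64000/100000000 = 0.00064 s.
t_prop = 1100000/300000000 = 0.00366667 s; RTT = 0.00733333 s.
Cycle = t_tx + RTT = 0.00797333 s.
Utilization = t_tx / cycle = 0.00064/0.00797333 = 8.03 %.

8.03 %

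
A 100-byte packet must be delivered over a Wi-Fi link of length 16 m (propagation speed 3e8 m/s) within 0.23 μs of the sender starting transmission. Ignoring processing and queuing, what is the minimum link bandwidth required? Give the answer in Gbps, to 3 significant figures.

L = 800 bits.
Propagation delay = 16 / 300000000 = 0.0533333 μs.
Transmission budget = 0.23 − 0.0533333 = 0.176667 μs.
R ≥ L / t_tx = 800 bits / 1.76667e-07 s = 4.53 Gbps.

4.53 Gbps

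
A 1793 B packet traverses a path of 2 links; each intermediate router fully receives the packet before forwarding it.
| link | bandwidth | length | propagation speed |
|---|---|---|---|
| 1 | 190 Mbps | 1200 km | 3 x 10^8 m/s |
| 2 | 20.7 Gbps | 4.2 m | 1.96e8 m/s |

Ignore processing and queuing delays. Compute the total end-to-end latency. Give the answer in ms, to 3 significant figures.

4.08 ms

L = 1793 × 8 = 14344 bits.
Transmission delays (L/R per hop): 0.0754947, 0.000692947 ms; sum = 0.0761877 ms.
Propagation delays (d/s per hop): 4, 2.14286e-05 ms; sum = 4.00002 ms.
End-to-end = 4.08 ms.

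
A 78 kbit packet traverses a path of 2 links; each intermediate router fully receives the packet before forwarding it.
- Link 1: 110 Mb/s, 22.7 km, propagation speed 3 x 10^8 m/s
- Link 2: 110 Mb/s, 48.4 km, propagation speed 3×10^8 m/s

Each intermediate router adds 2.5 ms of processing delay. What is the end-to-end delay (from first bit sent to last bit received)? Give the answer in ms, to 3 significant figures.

4.16 ms

L = 78000 bits.
Transmission delay per hop = L/R = 78000/110000000 = 0.709091 ms; 2 hops → 1.41818 ms.
Propagation delays (d/s per hop): 0.0756667, 0.161333 ms; sum = 0.237 ms.
Processing at 1 router(s): 1 × 2.5 ms = 2.5 ms.
End-to-end = 4.16 ms.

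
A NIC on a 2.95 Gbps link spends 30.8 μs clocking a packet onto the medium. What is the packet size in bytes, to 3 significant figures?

L = R × t_tx = 2950000000 b/s × 3.08e-05 s = 90860 bits.
In bytes: 90860 / 8 = 11400 bytes.

11400 bytes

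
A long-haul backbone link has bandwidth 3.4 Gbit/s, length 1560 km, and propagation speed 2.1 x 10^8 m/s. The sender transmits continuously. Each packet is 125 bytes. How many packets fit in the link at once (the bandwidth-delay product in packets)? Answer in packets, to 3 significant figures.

25300 packets

Propagation delay = 1560000 / 210000000 = 0.00742857 s.
BDP = R × t_prop = 3400000000 × 0.00742857 = 25257100 bits.
In packets of 1000 bits: 25300 packets.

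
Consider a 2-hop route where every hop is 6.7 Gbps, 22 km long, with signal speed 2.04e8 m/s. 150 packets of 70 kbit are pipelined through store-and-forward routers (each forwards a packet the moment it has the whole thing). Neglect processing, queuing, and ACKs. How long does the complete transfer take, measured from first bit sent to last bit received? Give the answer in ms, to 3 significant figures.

Per-hop transmission t_tx = L/R = 70000/6700000000 = 0.0104478 ms.
Per-hop propagation t_prop = 22000/204000000 = 0.107843 ms.
Pipeline fill: first packet needs 2·t_tx to clear all hops; remaining 149 packets each add one t_tx.
Total = (2+150-1)·t_tx + 2·t_prop = 151·0.0104478 + 2·0.107843 = 1.79 ms.

1.79 ms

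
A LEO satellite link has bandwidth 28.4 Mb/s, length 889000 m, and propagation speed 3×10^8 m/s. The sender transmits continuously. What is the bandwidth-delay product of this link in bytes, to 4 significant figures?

10520 bytes

Propagation delay = 889000 / 300000000 = 0.00296333 s.
BDP = R × t_prop = 28400000 × 0.00296333 = 84158.7 bits.
In bytes: 84158.7/8 = 10520 bytes.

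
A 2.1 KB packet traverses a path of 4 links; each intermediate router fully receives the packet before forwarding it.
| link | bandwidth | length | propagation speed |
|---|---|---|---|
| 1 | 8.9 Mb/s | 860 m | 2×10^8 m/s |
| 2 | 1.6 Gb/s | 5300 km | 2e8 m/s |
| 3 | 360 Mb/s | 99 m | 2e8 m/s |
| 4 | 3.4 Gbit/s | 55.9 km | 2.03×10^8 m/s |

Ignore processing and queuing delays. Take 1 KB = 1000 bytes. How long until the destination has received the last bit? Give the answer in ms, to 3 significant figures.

28.7 ms

L = 16800 bits.
Transmission delays (L/R per hop): 1.88764, 0.0105, 0.0466667, 0.00494118 ms; sum = 1.94975 ms.
Propagation delays (d/s per hop): 0.0043, 26.5, 0.000495, 0.275369 ms; sum = 26.7802 ms.
End-to-end = 28.7 ms.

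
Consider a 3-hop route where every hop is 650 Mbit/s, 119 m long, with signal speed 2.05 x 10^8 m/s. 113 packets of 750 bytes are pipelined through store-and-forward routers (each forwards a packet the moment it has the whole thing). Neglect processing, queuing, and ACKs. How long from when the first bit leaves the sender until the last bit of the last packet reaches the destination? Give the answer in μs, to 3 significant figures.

1060 μs

Per-hop transmission t_tx = L/R = 6000/650000000 = 9.23077 μs.
Per-hop propagation t_prop = 119/2.05e+08 = 0.580488 μs.
Pipeline fill: first packet needs 3·t_tx to clear all hops; remaining 112 packets each add one t_tx.
Total = (3+113-1)·t_tx + 3·t_prop = 115·9.23077 + 3·0.580488 = 1060 μs.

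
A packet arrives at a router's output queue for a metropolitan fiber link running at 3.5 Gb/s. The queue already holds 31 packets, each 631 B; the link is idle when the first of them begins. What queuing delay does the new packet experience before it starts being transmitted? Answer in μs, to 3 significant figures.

Each queued packet: L/R = 5048/3500000000 = 1.44229 μs.
31 queued → 44.7109 μs.
Queuing delay = 44.7 μs.

44.7 μs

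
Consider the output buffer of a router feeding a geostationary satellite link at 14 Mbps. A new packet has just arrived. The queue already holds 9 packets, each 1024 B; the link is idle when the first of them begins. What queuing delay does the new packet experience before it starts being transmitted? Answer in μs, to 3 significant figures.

5270 μs

Each queued packet: L/R = 8192/14000000 = 585.143 μs.
9 queued → 5266.29 μs.
Queuing delay = 5270 μs.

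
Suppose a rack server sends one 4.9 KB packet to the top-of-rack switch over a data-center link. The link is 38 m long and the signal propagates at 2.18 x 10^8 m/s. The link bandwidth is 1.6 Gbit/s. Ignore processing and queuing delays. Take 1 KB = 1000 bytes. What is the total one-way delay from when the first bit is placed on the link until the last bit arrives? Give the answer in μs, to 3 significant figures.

24.7 μs

L = 39200 bits.
Transmission delay = L/R = 39200 / 1600000000 = 24.5 μs.
Propagation delay = d/s = 38 m / 2.18e+08 m/s = 0.174312 μs.
Total = 24.7 μs.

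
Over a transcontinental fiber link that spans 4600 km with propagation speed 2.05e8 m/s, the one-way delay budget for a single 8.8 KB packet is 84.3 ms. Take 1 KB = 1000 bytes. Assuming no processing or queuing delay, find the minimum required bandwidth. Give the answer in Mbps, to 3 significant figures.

1.14 Mbps

L = 70400 bits.
Propagation delay = 4600000 / 2.05e+08 = 22.439 ms.
Transmission budget = 84.3 − 22.439 = 61.861 ms.
R ≥ L / t_tx = 70400 bits / 0.061861 s = 1.14 Mbps.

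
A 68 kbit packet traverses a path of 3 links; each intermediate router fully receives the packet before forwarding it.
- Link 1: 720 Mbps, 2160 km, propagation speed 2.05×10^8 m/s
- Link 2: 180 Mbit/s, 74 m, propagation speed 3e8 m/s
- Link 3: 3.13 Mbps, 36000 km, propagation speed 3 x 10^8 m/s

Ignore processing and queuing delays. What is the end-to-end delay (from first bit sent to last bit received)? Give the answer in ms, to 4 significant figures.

L = 68000 bits.
Transmission delays (L/R per hop): 0.0944444, 0.377778, 21.7252 ms; sum = 22.1975 ms.
Propagation delays (d/s per hop): 10.5366, 0.000246667, 120 ms; sum = 130.537 ms.
End-to-end = 152.7 ms.

152.7 ms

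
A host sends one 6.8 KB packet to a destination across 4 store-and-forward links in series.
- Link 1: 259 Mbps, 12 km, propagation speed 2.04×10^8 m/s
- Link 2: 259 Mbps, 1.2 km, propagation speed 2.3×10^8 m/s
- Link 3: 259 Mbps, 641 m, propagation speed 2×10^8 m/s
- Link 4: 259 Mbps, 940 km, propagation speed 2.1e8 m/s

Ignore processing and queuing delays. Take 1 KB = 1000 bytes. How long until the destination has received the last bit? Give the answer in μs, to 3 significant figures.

5380 μs

L = 54400 bits.
Transmission delay per hop = L/R = 54400/259000000 = 210.039 μs; 4 hops → 840.154 μs.
Propagation delays (d/s per hop): 58.8235, 5.21739, 3.205, 4476.19 μs; sum = 4543.44 μs.
End-to-end = 5380 μs.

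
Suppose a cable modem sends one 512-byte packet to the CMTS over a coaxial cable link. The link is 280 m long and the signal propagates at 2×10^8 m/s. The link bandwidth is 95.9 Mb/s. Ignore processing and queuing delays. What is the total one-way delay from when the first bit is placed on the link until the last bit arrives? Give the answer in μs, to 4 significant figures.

L = 512 × 8 = 4096 bits.
Transmission delay = L/R = 4096 / 95900000 = 42.7112 μs.
Propagation delay = d/s = 280 m / 200000000 m/s = 1.4 μs.
Total = 44.11 μs.

44.11 μs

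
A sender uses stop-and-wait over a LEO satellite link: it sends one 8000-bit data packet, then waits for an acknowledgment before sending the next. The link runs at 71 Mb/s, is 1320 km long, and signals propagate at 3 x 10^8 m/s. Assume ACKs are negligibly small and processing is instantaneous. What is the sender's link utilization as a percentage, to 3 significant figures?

1.26 %

t_tx = L/R = 8000/71000000 = 0.000112676 s.
t_prop = 1320000/300000000 = 0.0044 s; RTT = 0.0088 s.
Cycle = t_tx + RTT = 0.00891268 s.
Utilization = t_tx / cycle = 0.000112676/0.00891268 = 1.26 %.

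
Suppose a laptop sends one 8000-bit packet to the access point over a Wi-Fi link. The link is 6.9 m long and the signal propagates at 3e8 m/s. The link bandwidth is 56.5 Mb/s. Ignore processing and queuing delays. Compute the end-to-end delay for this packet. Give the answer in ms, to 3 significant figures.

Transmission delay = L/R = 8000 / 56500000 = 0.141593 ms.
Propagation delay = d/s = 6.9 m / 300000000 m/s = 2.3e-05 ms.
Total = 0.142 ms.

0.142 ms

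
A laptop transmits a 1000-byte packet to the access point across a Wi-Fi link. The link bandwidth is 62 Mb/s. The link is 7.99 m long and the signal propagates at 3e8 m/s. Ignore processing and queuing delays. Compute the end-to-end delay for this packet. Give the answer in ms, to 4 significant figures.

L = 1000 × 8 = 8000 bits.
Transmission delay = L/R = 8000 / 62000000 = 0.129032 ms.
Propagation delay = d/s = 7.99 m / 300000000 m/s = 2.66333e-05 ms.
Total = 0.1291 ms.

0.1291 ms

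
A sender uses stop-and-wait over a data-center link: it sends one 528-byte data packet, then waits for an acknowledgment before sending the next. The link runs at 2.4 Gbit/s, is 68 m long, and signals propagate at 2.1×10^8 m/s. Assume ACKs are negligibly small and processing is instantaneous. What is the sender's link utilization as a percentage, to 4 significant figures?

73.10 %

t_tx = L/R = 4224/2400000000 = 1.76e-06 s.
t_prop = 68/210000000 = 3.2381e-07 s; RTT = 6.47619e-07 s.
Cycle = t_tx + RTT = 2.40762e-06 s.
Utilization = t_tx / cycle = 1.76e-06/2.40762e-06 = 73.10 %.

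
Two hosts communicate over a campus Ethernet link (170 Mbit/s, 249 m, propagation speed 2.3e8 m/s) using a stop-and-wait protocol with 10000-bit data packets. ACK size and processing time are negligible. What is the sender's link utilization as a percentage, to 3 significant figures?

t_tx = L/R = 10000/170000000 = 5.88235e-05 s.
t_prop = 249/2.3e+08 = 1.08261e-06 s; RTT = 2.16522e-06 s.
Cycle = t_tx + RTT = 6.09887e-05 s.
Utilization = t_tx / cycle = 5.88235e-05/6.09887e-05 = 96.4 %.

96.4 %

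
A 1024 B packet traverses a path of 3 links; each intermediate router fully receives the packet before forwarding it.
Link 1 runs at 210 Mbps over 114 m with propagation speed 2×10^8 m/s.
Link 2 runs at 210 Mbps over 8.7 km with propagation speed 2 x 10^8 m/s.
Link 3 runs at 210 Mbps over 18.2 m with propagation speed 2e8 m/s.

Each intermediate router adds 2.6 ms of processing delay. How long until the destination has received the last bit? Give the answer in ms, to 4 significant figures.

L = 1024 × 8 = 8192 bits.
Transmission delay per hop = L/R = 8192/210000000 = 0.0390095 ms; 3 hops → 0.117029 ms.
Propagation delays (d/s per hop): 0.00057, 0.0435, 9.1e-05 ms; sum = 0.044161 ms.
Processing at 2 router(s): 2 × 2.6 ms = 5.2 ms.
End-to-end = 5.361 ms.

5.361 ms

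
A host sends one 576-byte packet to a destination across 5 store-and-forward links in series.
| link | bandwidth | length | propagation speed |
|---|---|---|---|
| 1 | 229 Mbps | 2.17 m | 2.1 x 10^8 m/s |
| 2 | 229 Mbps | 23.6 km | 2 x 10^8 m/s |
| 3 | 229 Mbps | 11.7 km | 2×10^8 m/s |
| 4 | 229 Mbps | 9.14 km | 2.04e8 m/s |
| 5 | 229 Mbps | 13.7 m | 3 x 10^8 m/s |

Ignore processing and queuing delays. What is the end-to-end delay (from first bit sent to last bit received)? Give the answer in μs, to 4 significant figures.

322.0 μs

L = 576 × 8 = 4608 bits.
Transmission delay per hop = L/R = 4608/229000000 = 20.1223 μs; 5 hops → 100.611 μs.
Propagation delays (d/s per hop): 0.0103333, 118, 58.5, 44.8039, 0.0456667 μs; sum = 221.36 μs.
End-to-end = 322.0 μs.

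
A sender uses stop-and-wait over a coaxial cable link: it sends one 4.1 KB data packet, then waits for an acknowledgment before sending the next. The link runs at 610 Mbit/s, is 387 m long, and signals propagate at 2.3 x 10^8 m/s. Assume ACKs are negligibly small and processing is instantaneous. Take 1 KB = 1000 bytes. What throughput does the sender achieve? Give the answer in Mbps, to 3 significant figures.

574 Mbps

t_tx = L/R = 32800/610000000 = 5.37705e-05 s.
t_prop = 387/2.3e+08 = 1.68261e-06 s; RTT = 3.36522e-06 s.
Cycle = t_tx + RTT = 5.71357e-05 s.
Throughput = L / cycle = 32800 / 5.71357e-05 = 574 Mbps.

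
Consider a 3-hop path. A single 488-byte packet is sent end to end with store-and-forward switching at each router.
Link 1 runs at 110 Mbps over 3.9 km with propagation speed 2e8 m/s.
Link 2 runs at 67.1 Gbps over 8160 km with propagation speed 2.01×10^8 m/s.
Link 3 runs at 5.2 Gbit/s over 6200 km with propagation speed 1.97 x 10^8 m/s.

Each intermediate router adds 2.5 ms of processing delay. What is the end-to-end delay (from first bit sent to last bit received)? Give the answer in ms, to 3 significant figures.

L = 488 × 8 = 3904 bits.
Transmission delays (L/R per hop): 0.0354909, 5.81818e-05, 0.000750769 ms; sum = 0.0362999 ms.
Propagation delays (d/s per hop): 0.0195, 40.597, 31.4721 ms; sum = 72.0886 ms.
Processing at 2 router(s): 2 × 2.5 ms = 5 ms.
End-to-end = 77.1 ms.

77.1 ms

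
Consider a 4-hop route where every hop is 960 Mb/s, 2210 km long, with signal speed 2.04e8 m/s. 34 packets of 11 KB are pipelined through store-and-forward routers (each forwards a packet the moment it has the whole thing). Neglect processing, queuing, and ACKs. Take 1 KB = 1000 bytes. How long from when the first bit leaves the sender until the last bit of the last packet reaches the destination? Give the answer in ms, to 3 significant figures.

46.7 ms

Per-hop transmission t_tx = L/R = 88000/960000000 = 0.0916667 ms.
Per-hop propagation t_prop = 2210000/204000000 = 10.8333 ms.
Pipeline fill: first packet needs 4·t_tx to clear all hops; remaining 33 packets each add one t_tx.
Total = (4+34-1)·t_tx + 4·t_prop = 37·0.0916667 + 4·10.8333 = 46.7 ms.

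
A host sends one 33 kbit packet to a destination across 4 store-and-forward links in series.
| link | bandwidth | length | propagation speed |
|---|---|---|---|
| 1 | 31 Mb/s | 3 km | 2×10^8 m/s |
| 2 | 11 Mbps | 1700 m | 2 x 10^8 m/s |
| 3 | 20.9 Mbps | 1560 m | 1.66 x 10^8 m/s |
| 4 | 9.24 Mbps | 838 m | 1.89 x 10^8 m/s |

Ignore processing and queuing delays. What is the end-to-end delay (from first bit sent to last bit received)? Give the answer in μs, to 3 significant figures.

9250 μs

L = 33000 bits.
Transmission delays (L/R per hop): 1064.52, 3000, 1578.95, 3571.43 μs; sum = 9214.89 μs.
Propagation delays (d/s per hop): 15, 8.5, 9.39759, 4.43386 μs; sum = 37.3315 μs.
End-to-end = 9250 μs.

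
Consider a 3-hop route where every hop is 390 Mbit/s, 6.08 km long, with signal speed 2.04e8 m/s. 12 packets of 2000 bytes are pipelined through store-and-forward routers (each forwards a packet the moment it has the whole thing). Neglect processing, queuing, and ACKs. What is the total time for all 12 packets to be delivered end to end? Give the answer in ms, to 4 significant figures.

Per-hop transmission t_tx = L/R = 16000/390000000 = 0.0410256 ms.
Per-hop propagation t_prop = 6080/204000000 = 0.0298039 ms.
Pipeline fill: first packet needs 3·t_tx to clear all hops; remaining 11 packets each add one t_tx.
Total = (3+12-1)·t_tx + 3·t_prop = 14·0.0410256 + 3·0.0298039 = 0.6638 ms.

0.6638 ms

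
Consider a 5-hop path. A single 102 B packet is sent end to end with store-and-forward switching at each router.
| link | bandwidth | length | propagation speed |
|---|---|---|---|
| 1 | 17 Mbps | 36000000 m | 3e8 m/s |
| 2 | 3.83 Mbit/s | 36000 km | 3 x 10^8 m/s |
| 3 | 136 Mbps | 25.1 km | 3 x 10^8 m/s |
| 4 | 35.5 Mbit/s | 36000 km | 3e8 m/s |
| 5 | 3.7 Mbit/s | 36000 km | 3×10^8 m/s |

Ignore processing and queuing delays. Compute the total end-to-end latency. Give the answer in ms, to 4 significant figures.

480.6 ms

L = 102 × 8 = 816 bits.
Transmission delays (L/R per hop): 0.048, 0.213055, 0.006, 0.0229859, 0.220541 ms; sum = 0.510581 ms.
Propagation delays (d/s per hop): 120, 120, 0.0836667, 120, 120 ms; sum = 480.084 ms.
End-to-end = 480.6 ms.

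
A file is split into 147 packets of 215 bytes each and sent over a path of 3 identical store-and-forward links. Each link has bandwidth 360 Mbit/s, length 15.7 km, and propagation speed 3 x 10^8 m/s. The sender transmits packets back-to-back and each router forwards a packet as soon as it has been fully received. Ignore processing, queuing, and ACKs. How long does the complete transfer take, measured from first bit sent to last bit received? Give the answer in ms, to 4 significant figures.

0.8689 ms

Per-hop transmission t_tx = L/R = 1720/360000000 = 0.00477778 ms.
Per-hop propagation t_prop = 15700/300000000 = 0.0523333 ms.
Pipeline fill: first packet needs 3·t_tx to clear all hops; remaining 146 packets each add one t_tx.
Total = (3+147-1)·t_tx + 3·t_prop = 149·0.00477778 + 3·0.0523333 = 0.8689 ms.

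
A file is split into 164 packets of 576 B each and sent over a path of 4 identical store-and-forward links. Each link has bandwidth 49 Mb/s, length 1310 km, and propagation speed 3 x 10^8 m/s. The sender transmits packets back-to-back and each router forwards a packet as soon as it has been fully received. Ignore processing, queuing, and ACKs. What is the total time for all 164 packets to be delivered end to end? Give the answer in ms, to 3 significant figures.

Per-hop transmission t_tx = L/R = 4608/49000000 = 0.0940408 ms.
Per-hop propagation t_prop = 1310000/300000000 = 4.36667 ms.
Pipeline fill: first packet needs 4·t_tx to clear all hops; remaining 163 packets each add one t_tx.
Total = (4+164-1)·t_tx + 4·t_prop = 167·0.0940408 + 4·4.36667 = 33.2 ms.

33.2 ms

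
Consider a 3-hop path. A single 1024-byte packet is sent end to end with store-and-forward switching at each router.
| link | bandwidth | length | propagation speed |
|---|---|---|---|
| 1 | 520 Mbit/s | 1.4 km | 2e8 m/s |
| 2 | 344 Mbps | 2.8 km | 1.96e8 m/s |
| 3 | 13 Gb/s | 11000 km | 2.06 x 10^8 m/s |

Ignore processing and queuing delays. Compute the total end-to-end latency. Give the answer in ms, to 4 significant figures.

L = 1024 × 8 = 8192 bits.
Transmission delays (L/R per hop): 0.0157538, 0.023814, 0.000630154 ms; sum = 0.040198 ms.
Propagation delays (d/s per hop): 0.007, 0.0142857, 53.3981 ms; sum = 53.4193 ms.
End-to-end = 53.46 ms.

53.46 ms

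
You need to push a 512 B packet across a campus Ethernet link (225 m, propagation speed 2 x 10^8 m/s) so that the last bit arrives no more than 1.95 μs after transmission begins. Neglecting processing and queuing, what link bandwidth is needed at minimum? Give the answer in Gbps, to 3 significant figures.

4.96 Gbps

L = 4096 bits.
Propagation delay = 225 / 200000000 = 1.125 μs.
Transmission budget = 1.95 − 1.125 = 0.825 μs.
R ≥ L / t_tx = 4096 bits / 8.25e-07 s = 4.96 Gbps.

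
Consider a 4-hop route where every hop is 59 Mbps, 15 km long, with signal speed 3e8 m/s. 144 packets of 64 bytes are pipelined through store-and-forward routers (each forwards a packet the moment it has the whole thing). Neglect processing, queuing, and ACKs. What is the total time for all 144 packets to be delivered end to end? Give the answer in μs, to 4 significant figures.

1476 μs

Per-hop transmission t_tx = L/R = 512/59000000 = 8.67797 μs.
Per-hop propagation t_prop = 15000/300000000 = 50 μs.
Pipeline fill: first packet needs 4·t_tx to clear all hops; remaining 143 packets each add one t_tx.
Total = (4+144-1)·t_tx + 4·t_prop = 147·8.67797 + 4·50 = 1476 μs.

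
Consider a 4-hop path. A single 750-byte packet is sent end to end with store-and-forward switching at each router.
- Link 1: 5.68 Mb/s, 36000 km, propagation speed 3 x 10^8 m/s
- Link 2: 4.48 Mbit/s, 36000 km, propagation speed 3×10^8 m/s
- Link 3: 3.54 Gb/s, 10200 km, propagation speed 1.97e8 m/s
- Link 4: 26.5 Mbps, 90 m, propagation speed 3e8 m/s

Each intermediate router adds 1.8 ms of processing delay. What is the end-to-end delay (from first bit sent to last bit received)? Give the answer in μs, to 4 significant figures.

L = 750 × 8 = 6000 bits.
Transmission delays (L/R per hop): 1056.34, 1339.29, 1.69492, 226.415 μs; sum = 2623.73 μs.
Propagation delays (d/s per hop): 120000, 120000, 51776.6, 0.3 μs; sum = 291777 μs.
Processing at 3 router(s): 3 × 1.8 ms = 5400 μs.
End-to-end = 299800 μs.

299800 μs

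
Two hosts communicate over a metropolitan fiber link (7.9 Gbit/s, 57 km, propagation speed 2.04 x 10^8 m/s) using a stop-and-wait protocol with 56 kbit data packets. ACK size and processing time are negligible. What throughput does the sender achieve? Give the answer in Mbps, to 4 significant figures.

98.96 Mbps

t_tx = L/R = 56000/7900000000 = 7.08861e-06 s.
t_prop = 57000/204000000 = 0.000279412 s; RTT = 0.000558824 s.
Cycle = t_tx + RTT = 0.000565912 s.
Throughput = L / cycle = 56000 / 0.000565912 = 98.96 Mbps.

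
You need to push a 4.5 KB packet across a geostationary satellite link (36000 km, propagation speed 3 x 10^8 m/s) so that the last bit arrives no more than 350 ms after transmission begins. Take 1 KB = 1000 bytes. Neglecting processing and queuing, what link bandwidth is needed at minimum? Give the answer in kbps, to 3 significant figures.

L = 36000 bits.
Propagation delay = 36000000 / 300000000 = 120 ms.
Transmission budget = 350 − 120 = 230 ms.
R ≥ L / t_tx = 36000 bits / 0.23 s = 157 kbps.

157 kbps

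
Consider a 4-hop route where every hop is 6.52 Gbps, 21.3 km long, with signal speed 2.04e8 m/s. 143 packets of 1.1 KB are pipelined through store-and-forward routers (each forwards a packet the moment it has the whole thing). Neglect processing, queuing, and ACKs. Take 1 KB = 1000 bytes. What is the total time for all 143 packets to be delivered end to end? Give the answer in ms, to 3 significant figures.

0.615 ms

Per-hop transmission t_tx = L/R = 8800/6520000000 = 0.00134969 ms.
Per-hop propagation t_prop = 21300/204000000 = 0.104412 ms.
Pipeline fill: first packet needs 4·t_tx to clear all hops; remaining 142 packets each add one t_tx.
Total = (4+143-1)·t_tx + 4·t_prop = 146·0.00134969 + 4·0.104412 = 0.615 ms.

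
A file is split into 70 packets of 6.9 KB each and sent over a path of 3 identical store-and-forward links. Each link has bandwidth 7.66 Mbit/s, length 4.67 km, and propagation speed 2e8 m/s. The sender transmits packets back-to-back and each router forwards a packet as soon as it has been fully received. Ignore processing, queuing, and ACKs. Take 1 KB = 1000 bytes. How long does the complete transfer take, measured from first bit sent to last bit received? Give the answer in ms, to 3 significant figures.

Per-hop transmission t_tx = L/R = 55200/7660000 = 7.20627 ms.
Per-hop propagation t_prop = 4670/200000000 = 0.02335 ms.
Pipeline fill: first packet needs 3·t_tx to clear all hops; remaining 69 packets each add one t_tx.
Total = (3+70-1)·t_tx + 3·t_prop = 72·7.20627 + 3·0.02335 = 519 ms.

519 ms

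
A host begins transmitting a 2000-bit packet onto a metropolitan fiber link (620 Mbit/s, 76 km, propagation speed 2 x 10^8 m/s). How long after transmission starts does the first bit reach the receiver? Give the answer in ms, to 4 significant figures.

First bit experiences only propagation delay: d/s = 76000/200000000 = 0.3800 ms.

0.3800 ms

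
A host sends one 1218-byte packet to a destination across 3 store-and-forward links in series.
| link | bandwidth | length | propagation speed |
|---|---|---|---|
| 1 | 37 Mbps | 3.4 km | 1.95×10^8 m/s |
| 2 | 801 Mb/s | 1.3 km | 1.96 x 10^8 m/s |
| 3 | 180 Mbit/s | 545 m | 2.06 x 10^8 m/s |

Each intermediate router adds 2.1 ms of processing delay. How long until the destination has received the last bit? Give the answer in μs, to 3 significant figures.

L = 1218 × 8 = 9744 bits.
Transmission delays (L/R per hop): 263.351, 12.1648, 54.1333 μs; sum = 329.649 μs.
Propagation delays (d/s per hop): 17.4359, 6.63265, 2.64563 μs; sum = 26.7142 μs.
Processing at 2 router(s): 2 × 2.1 ms = 4200 μs.
End-to-end = 4560 μs.

4560 μs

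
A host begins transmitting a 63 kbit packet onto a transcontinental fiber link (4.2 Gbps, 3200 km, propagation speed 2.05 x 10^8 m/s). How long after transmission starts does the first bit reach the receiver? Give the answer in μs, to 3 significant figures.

First bit experiences only propagation delay: d/s = 3200000/2.05e+08 = 15600 μs.

15600 μs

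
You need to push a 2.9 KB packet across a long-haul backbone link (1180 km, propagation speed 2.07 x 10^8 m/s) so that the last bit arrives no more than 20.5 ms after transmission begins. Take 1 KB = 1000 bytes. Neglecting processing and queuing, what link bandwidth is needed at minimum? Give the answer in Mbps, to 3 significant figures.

L = 23200 bits.
Propagation delay = 1180000 / 2.07e+08 = 5.70048 ms.
Transmission budget = 20.5 − 5.70048 = 14.7995 ms.
R ≥ L / t_tx = 23200 bits / 0.0147995 s = 1.57 Mbps.

1.57 Mbps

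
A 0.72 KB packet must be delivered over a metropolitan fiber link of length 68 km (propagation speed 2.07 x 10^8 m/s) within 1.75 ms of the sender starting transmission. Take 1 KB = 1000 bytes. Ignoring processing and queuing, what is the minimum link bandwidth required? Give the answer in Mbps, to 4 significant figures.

L = 5760 bits.
Propagation delay = 68000 / 2.07e+08 = 0.328502 ms.
Transmission budget = 1.75 − 0.328502 = 1.4215 ms.
R ≥ L / t_tx = 5760 bits / 0.0014215 s = 4.052 Mbps.

4.052 Mbps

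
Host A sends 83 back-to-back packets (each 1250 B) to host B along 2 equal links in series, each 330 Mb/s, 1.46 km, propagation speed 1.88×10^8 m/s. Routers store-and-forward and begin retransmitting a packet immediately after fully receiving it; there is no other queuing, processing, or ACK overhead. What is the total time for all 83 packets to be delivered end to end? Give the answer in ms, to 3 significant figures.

Per-hop transmission t_tx = L/R = 10000/330000000 = 0.030303 ms.
Per-hop propagation t_prop = 1460/188000000 = 0.00776596 ms.
Pipeline fill: first packet needs 2·t_tx to clear all hops; remaining 82 packets each add one t_tx.
Total = (2+83-1)·t_tx + 2·t_prop = 84·0.030303 + 2·0.00776596 = 2.56 ms.

2.56 ms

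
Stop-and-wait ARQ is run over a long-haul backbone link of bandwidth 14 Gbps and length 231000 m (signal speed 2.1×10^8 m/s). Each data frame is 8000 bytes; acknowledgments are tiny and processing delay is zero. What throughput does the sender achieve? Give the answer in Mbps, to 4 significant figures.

t_tx = L/R = 64000/14000000000 = 4.57143e-06 s.
t_prop = 231000/210000000 = 0.0011 s; RTT = 0.0022 s.
Cycle = t_tx + RTT = 0.00220457 s.
Throughput = L / cycle = 64000 / 0.00220457 = 29.03 Mbps.

29.03 Mbps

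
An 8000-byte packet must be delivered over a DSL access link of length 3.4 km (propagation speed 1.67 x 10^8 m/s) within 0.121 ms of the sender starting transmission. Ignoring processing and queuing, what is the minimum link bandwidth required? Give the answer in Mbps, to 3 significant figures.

636 Mbps

L = 64000 bits.
Propagation delay = 3400 / 167000000 = 0.0203593 ms.
Transmission budget = 0.121 − 0.0203593 = 0.100641 ms.
R ≥ L / t_tx = 64000 bits / 0.000100641 s = 636 Mbps.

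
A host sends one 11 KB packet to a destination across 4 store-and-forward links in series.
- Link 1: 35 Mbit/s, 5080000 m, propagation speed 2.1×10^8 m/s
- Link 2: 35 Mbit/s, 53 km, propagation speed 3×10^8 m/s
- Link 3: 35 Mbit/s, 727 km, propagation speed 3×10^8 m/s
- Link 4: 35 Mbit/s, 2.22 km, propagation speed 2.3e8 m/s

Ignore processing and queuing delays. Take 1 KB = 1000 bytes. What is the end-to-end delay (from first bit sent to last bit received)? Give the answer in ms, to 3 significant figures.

L = 88000 bits.
Transmission delay per hop = L/R = 88000/35000000 = 2.51429 ms; 4 hops → 10.0571 ms.
Propagation delays (d/s per hop): 24.1905, 0.176667, 2.42333, 0.00965217 ms; sum = 26.8001 ms.
End-to-end = 36.9 ms.

36.9 ms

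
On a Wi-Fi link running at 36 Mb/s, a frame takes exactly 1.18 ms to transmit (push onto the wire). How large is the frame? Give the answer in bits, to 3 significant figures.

L = R × t_tx = 36000000 b/s × 0.00118 s = 42480 bits.

42500 bits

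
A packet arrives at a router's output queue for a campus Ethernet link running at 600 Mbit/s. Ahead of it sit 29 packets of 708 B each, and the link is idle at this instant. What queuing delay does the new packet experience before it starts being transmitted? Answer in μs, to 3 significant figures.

274 μs

Each queued packet: L/R = 5664/600000000 = 9.44 μs.
29 queued → 273.76 μs.
Queuing delay = 274 μs.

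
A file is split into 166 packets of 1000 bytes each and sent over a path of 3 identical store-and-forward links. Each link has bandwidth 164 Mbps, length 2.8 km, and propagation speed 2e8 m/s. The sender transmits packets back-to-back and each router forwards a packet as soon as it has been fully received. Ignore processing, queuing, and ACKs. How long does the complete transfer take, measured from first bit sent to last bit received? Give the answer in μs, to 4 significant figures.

Per-hop transmission t_tx = L/R = 8000/164000000 = 48.7805 μs.
Per-hop propagation t_prop = 2800/200000000 = 14 μs.
Pipeline fill: first packet needs 3·t_tx to clear all hops; remaining 165 packets each add one t_tx.
Total = (3+166-1)·t_tx + 3·t_prop = 168·48.7805 + 3·14 = 8237 μs.

8237 μs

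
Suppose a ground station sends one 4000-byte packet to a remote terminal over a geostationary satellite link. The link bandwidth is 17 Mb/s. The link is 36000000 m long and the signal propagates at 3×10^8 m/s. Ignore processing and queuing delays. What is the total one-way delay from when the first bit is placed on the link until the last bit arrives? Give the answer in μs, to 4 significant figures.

L = 4000 × 8 = 32000 bits.
Transmission delay = L/R = 32000 / 17000000 = 1882.35 μs.
Propagation delay = d/s = 36000000 m / 300000000 m/s = 120000 μs.
Total = 121900 μs.

121900 μs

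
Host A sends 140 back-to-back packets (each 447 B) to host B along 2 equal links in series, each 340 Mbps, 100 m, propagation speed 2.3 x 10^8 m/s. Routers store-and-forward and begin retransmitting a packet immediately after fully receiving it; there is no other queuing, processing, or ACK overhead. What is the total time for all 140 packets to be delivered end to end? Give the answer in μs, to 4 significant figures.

Per-hop transmission t_tx = L/R = 3576/340000000 = 10.5176 μs.
Per-hop propagation t_prop = 100/2.3e+08 = 0.434783 μs.
Pipeline fill: first packet needs 2·t_tx to clear all hops; remaining 139 packets each add one t_tx.
Total = (2+140-1)·t_tx + 2·t_prop = 141·10.5176 + 2·0.434783 = 1484 μs.

1484 μs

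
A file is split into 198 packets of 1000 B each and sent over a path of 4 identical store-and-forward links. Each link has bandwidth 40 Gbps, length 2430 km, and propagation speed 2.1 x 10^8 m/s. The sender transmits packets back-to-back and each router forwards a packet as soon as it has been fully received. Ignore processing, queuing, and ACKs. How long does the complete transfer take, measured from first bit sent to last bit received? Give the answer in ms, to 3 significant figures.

Per-hop transmission t_tx = L/R = 8000/40000000000 = 0.0002 ms.
Per-hop propagation t_prop = 2430000/210000000 = 11.5714 ms.
Pipeline fill: first packet needs 4·t_tx to clear all hops; remaining 197 packets each add one t_tx.
Total = (4+198-1)·t_tx + 4·t_prop = 201·0.0002 + 4·11.5714 = 46.3 ms.

46.3 ms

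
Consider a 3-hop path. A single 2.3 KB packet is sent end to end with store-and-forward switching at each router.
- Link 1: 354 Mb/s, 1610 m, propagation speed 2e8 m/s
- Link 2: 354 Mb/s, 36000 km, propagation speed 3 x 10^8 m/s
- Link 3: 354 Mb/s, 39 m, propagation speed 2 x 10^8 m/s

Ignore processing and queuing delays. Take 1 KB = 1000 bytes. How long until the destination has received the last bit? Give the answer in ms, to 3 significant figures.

L = 18400 bits.
Transmission delay per hop = L/R = 18400/354000000 = 0.0519774 ms; 3 hops → 0.155932 ms.
Propagation delays (d/s per hop): 0.00805, 120, 0.000195 ms; sum = 120.008 ms.
End-to-end = 120 ms.

120 ms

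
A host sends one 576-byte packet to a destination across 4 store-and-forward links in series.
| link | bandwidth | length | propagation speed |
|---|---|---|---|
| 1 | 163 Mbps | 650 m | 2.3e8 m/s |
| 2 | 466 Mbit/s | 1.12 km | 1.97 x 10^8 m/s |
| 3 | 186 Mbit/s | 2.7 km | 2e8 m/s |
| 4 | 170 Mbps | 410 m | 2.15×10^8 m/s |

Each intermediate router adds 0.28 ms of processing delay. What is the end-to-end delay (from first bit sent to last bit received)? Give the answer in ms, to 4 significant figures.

L = 576 × 8 = 4608 bits.
Transmission delays (L/R per hop): 0.0282699, 0.00988841, 0.0247742, 0.0271059 ms; sum = 0.0900384 ms.
Propagation delays (d/s per hop): 0.00282609, 0.00568528, 0.0135, 0.00190698 ms; sum = 0.0239183 ms.
Processing at 3 router(s): 3 × 0.28 ms = 0.84 ms.
End-to-end = 0.9540 ms.

0.9540 ms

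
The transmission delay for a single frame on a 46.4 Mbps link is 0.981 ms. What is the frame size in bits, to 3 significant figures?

45500 bits

L = R × t_tx = 46400000 b/s × 0.000981 s = 45518.4 bits.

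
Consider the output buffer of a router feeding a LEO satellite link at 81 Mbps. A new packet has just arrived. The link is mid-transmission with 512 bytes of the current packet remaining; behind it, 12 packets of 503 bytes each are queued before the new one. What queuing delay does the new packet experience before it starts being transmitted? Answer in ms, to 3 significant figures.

0.647 ms

Each queued packet: L/R = 4024/81000000 = 0.049679 ms.
12 queued → 0.596148 ms.
Plus remaining 4096 bits of current packet: 0.0505679 ms.
Queuing delay = 0.647 ms.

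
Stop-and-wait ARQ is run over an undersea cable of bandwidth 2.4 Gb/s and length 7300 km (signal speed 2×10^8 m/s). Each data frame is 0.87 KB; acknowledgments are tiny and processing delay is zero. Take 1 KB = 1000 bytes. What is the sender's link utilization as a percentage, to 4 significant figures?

t_tx = L/R = 6960/2400000000 = 2.9e-06 s.
t_prop = 7300000/200000000 = 0.0365 s; RTT = 0.073 s.
Cycle = t_tx + RTT = 0.0730029 s.
Utilization = t_tx / cycle = 2.9e-06/0.0730029 = 0.003972 %.

0.003972 %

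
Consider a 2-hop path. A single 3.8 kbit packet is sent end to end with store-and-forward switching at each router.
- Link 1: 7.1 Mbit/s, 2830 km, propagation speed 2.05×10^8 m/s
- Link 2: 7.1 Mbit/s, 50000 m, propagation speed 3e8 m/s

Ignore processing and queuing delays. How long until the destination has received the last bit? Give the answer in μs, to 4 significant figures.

L = 3800 bits.
Transmission delay per hop = L/R = 3800/7100000 = 535.211 μs; 2 hops → 1070.42 μs.
Propagation delays (d/s per hop): 13804.9, 166.667 μs; sum = 13971.5 μs.
End-to-end = 15040 μs.

15040 μs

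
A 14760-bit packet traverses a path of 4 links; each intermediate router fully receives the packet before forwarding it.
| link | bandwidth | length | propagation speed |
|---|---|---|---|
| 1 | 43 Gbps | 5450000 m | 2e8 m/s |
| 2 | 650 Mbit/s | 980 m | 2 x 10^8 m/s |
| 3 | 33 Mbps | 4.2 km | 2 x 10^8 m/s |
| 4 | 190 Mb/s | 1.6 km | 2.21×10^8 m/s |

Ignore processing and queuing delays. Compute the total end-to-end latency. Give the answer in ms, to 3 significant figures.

Transmission delays (L/R per hop): 0.000343256, 0.0227077, 0.447273, 0.0776842 ms; sum = 0.548008 ms.
Propagation delays (d/s per hop): 27.25, 0.0049, 0.021, 0.00723982 ms; sum = 27.2831 ms.
End-to-end = 27.8 ms.

27.8 ms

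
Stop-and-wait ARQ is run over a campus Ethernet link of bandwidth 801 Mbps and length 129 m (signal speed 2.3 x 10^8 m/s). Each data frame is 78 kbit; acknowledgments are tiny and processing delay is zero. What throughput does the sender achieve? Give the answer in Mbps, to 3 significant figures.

t_tx = L/R = 78000/801000000 = 9.73783e-05 s.
t_prop = 129/2.3e+08 = 5.6087e-07 s; RTT = 1.12174e-06 s.
Cycle = t_tx + RTT = 9.85e-05 s.
Throughput = L / cycle = 78000 / 9.85e-05 = 792 Mbps.

792 Mbps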